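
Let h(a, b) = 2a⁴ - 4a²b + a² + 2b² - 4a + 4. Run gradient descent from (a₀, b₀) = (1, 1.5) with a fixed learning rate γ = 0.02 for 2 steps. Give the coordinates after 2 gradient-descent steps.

(1.19204352, 1.443552)

∇h = (8a³ - 8ab + 2a - 4, -4a² + 4b)
Step 1: at (1, 1.5), ∇h = (-6, 2) → (1, 1.5) − 0.02·(-6, 2) = (1.12, 1.46)
Step 2: at (1.12, 1.46), ∇h = (-3.602176, 0.8224) → (1.12, 1.46) − 0.02·(-3.602176, 0.8224) = (1.19204352, 1.443552)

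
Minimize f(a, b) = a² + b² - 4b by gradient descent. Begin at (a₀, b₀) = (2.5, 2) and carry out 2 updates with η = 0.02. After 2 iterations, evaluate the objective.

∇f = (2a, 2b - 4)
(a₁, b₁) = (2.5, 2) − 0.02·(5, 0) = (2.4, 2)
(a₂, b₂) = (2.4, 2) − 0.02·(4.8, 0) = (2.304, 2)
f(2.304, 2) = 1.308416

1.308416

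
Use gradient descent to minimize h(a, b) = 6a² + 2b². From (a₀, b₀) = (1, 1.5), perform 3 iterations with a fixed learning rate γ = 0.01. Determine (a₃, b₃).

(0.681472, 1.327104)

∇h = (12a, 4b)
(a₁, b₁) = (1, 1.5) − 0.01·(12, 6) = (0.88, 1.44)
(a₂, b₂) = (0.88, 1.44) − 0.01·(10.56, 5.76) = (0.7744, 1.3824)
(a₃, b₃) = (0.7744, 1.3824) − 0.01·(9.2928, 5.5296) = (0.681472, 1.327104)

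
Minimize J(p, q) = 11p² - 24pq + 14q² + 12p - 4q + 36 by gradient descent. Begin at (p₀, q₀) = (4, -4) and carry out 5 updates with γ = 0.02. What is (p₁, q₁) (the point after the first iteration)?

(0.08, 0.24)

∇J = (22p - 24q + 12, -24p + 28q - 4)
(p₁, q₁) = (4, -4) − 0.02·(196, -212) = (0.08, 0.24)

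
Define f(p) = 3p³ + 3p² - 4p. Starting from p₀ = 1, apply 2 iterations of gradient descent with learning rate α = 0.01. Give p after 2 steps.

f′(p) = 9p² + 6p - 4
Step 1: f′(1) = 11; p₁ = 1 − 0.01·11 = 0.89
Step 2: f′(0.89) = 8.4689; p₂ = 0.89 − 0.01·8.4689 = 0.805311

0.805311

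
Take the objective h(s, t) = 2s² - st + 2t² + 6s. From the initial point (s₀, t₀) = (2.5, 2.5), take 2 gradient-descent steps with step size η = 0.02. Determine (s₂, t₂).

∇h = (4s - t + 6, -s + 4t)
(s₁, t₁) = (2.5, 2.5) − 0.02·(13.5, 7.5) = (2.23, 2.35)
(s₂, t₂) = (2.23, 2.35) − 0.02·(12.57, 7.17) = (1.9786, 2.2066)

(1.9786, 2.2066)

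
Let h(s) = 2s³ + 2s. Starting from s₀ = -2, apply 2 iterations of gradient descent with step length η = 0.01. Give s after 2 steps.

-2.586456

h′(s) = 6s² + 2
Step 1: h′(-2) = 26; s₁ = -2 − 0.01·26 = -2.26
Step 2: h′(-2.26) = 32.6456; s₂ = -2.26 − 0.01·32.6456 = -2.586456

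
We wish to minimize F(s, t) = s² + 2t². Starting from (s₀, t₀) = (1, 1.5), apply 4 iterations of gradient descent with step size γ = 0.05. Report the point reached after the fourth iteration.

∇F = (2s, 4t)
Step 1: at (1, 1.5), ∇F = (2, 6) → (1, 1.5) − 0.05·(2, 6) = (0.9, 1.2)
Step 2: at (0.9, 1.2), ∇F = (1.8, 4.8) → (0.9, 1.2) − 0.05·(1.8, 4.8) = (0.81, 0.96)
Step 3: at (0.81, 0.96), ∇F = (1.62, 3.84) → (0.81, 0.96) − 0.05·(1.62, 3.84) = (0.729, 0.768)
Step 4: at (0.729, 0.768), ∇F = (1.458, 3.072) → (0.729, 0.768) − 0.05·(1.458, 3.072) = (0.6561, 0.6144)

(0.6561, 0.6144)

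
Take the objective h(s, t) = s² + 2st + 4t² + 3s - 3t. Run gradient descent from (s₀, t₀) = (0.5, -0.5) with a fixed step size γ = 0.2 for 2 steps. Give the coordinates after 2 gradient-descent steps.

∇h = (2s + 2t + 3, 2s + 8t - 3)
Step 1: at (0.5, -0.5), ∇h = (3, -6) → (0.5, -0.5) − 0.2·(3, -6) = (-0.1, 0.7)
Step 2: at (-0.1, 0.7), ∇h = (4.2, 2.4) → (-0.1, 0.7) − 0.2·(4.2, 2.4) = (-0.94, 0.22)

(-0.94, 0.22)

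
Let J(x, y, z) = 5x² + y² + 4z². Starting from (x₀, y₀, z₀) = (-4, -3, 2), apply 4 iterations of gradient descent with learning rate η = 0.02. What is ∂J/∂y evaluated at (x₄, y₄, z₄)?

∇J = (10x, 2y, 8z)
Step 1: at (-4, -3, 2), ∇J = (-40, -6, 16) → (-4, -3, 2) − 0.02·(-40, -6, 16) = (-3.2, -2.88, 1.68)
Step 2: at (-3.2, -2.88, 1.68), ∇J = (-32, -5.76, 13.44) → (-3.2, -2.88, 1.68) − 0.02·(-32, -5.76, 13.44) = (-2.56, -2.7648, 1.4112)
Step 3: at (-2.56, -2.7648, 1.4112), ∇J = (-25.6, -5.5296, 11.2896) → (-2.56, -2.7648, 1.4112) − 0.02·(-25.6, -5.5296, 11.2896) = (-2.048, -2.654208, 1.185408)
Step 4: at (-2.048, -2.654208, 1.185408), ∇J = (-20.48, -5.308416, 9.483264) → (-2.048, -2.654208, 1.185408) − 0.02·(-20.48, -5.308416, 9.483264) = (-1.6384, -2.54803968, 0.99574272)
∂J/∂y at (-1.6384, -2.54803968, 0.99574272) = -5.09607936

-5.09607936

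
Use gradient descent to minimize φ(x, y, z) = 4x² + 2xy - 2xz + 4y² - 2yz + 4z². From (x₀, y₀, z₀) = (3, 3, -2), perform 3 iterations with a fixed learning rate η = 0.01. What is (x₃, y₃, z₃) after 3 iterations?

∇φ = (8x + 2y - 2z, 2x + 8y - 2z, -2x - 2y + 8z)
(x₁, y₁, z₁) = (3, 3, -2) − 0.01·(34, 34, -28) = (2.66, 2.66, -1.72)
(x₂, y₂, z₂) = (2.66, 2.66, -1.72) − 0.01·(30.04, 30.04, -24.4) = (2.3596, 2.3596, -1.476)
(x₃, y₃, z₃) = (2.3596, 2.3596, -1.476) − 0.01·(26.548, 26.548, -21.2464) = (2.09412, 2.09412, -1.263536)

(2.09412, 2.09412, -1.263536)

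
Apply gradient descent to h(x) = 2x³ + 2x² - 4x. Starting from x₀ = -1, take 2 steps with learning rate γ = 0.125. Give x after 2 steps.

-0.296875

h′(x) = 6x² + 4x - 4
Step 1: h′(-1) = -2; x₁ = -1 − 0.125·(-2) = -0.75
Step 2: h′(-0.75) = -3.625; x₂ = -0.75 − 0.125·(-3.625) = -0.296875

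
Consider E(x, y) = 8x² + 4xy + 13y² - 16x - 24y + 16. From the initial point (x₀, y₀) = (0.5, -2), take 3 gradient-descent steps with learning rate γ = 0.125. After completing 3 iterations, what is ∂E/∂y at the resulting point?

∇E = (16x + 4y - 16, 4x + 26y - 24)
Step 1: at (0.5, -2), ∇E = (-16, -74) → (0.5, -2) − 0.125·(-16, -74) = (2.5, 7.25)
Step 2: at (2.5, 7.25), ∇E = (53, 174.5) → (2.5, 7.25) − 0.125·(53, 174.5) = (-4.125, -14.5625)
Step 3: at (-4.125, -14.5625), ∇E = (-140.25, -419.125) → (-4.125, -14.5625) − 0.125·(-140.25, -419.125) = (13.40625, 37.828125)
∂E/∂y at (13.40625, 37.828125) = 1013.15625

1013.15625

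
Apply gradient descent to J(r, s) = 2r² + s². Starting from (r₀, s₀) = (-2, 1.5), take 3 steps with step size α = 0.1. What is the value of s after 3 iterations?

∇J = (4r, 2s)
(r₁, s₁) = (-2, 1.5) − 0.1·(-8, 3) = (-1.2, 1.2)
(r₂, s₂) = (-1.2, 1.2) − 0.1·(-4.8, 2.4) = (-0.72, 0.96)
(r₃, s₃) = (-0.72, 0.96) − 0.1·(-2.88, 1.92) = (-0.432, 0.768)
s = 0.768

0.768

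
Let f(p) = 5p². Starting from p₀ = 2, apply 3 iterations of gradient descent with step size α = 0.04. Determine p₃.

0.432

f′(p) = 10p
p₁ = 2 − 0.04·20 = 1.2
p₂ = 1.2 − 0.04·12 = 0.72
p₃ = 0.72 − 0.04·7.2 = 0.432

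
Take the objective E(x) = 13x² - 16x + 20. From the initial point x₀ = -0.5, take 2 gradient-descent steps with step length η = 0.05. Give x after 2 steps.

E′(x) = 26x - 16
x₁ = -0.5 − 0.05·(-29) = 0.95
x₂ = 0.95 − 0.05·8.7 = 0.515

0.515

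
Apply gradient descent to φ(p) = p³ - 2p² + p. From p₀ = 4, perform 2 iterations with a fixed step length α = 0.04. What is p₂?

φ′(p) = 3p² - 4p + 1
Step 1: φ′(4) = 33; p₁ = 4 − 0.04·33 = 2.68
Step 2: φ′(2.68) = 11.8272; p₂ = 2.68 − 0.04·11.8272 = 2.206912

2.206912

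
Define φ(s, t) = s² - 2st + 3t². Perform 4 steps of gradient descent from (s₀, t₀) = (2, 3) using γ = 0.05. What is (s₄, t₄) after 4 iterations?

(2.0296, 1.2492)

∇φ = (2s - 2t, -2s + 6t)
(s₁, t₁) = (2, 3) − 0.05·(-2, 14) = (2.1, 2.3)
(s₂, t₂) = (2.1, 2.3) − 0.05·(-0.4, 9.6) = (2.12, 1.82)
(s₃, t₃) = (2.12, 1.82) − 0.05·(0.6, 6.68) = (2.09, 1.486)
(s₄, t₄) = (2.09, 1.486) − 0.05·(1.208, 4.736) = (2.0296, 1.2492)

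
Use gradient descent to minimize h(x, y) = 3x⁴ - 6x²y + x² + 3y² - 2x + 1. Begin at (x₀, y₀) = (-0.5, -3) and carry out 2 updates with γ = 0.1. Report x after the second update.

-7.03625

∇h = (12x³ - 12xy + 2x - 2, -6x² + 6y)
Step 1: at (-0.5, -3), ∇h = (-22.5, -19.5) → (-0.5, -3) − 0.1·(-22.5, -19.5) = (1.75, -1.05)
Step 2: at (1.75, -1.05), ∇h = (87.8625, -24.675) → (1.75, -1.05) − 0.1·(87.8625, -24.675) = (-7.03625, 1.4175)
x = -7.03625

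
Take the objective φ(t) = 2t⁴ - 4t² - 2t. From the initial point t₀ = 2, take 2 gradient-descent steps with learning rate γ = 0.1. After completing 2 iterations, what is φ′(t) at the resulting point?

6956.859150032896

φ′(t) = 8t³ - 8t - 2
t₁ = 2 − 0.1·46 = -2.6
t₂ = -2.6 − 0.1·(-121.808) = 9.5808
φ′(t) at (9.5808) = 6956.859150032896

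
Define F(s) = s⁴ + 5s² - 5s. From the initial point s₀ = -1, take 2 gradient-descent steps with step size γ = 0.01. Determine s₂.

-0.65774236

F′(s) = 4s³ + 10s - 5
s₁ = -1 − 0.01·(-19) = -0.81
s₂ = -0.81 − 0.01·(-15.225764) = -0.65774236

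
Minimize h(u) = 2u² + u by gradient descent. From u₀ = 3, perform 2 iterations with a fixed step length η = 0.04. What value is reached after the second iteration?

h′(u) = 4u + 1
u₁ = 3 − 0.04·13 = 2.48
u₂ = 2.48 − 0.04·10.92 = 2.0432

2.0432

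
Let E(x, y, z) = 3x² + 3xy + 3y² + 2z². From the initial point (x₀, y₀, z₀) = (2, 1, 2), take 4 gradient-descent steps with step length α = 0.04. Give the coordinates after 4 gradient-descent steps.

∇E = (6x + 3y, 3x + 6y, 4z)
Step 1: at (2, 1, 2), ∇E = (15, 12, 8) → (2, 1, 2) − 0.04·(15, 12, 8) = (1.4, 0.52, 1.68)
Step 2: at (1.4, 0.52, 1.68), ∇E = (9.96, 7.32, 6.72) → (1.4, 0.52, 1.68) − 0.04·(9.96, 7.32, 6.72) = (1.0016, 0.2272, 1.4112)
Step 3: at (1.0016, 0.2272, 1.4112), ∇E = (6.6912, 4.368, 5.6448) → (1.0016, 0.2272, 1.4112) − 0.04·(6.6912, 4.368, 5.6448) = (0.733952, 0.05248, 1.185408)
Step 4: at (0.733952, 0.05248, 1.185408), ∇E = (4.561152, 2.516736, 4.741632) → (0.733952, 0.05248, 1.185408) − 0.04·(4.561152, 2.516736, 4.741632) = (0.55150592, -0.04818944, 0.99574272)

(0.55150592, -0.04818944, 0.99574272)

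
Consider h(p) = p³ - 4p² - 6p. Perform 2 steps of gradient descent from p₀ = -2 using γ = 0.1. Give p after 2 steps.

-12.252

h′(p) = 3p² - 8p - 6
Step 1: h′(-2) = 22; p₁ = -2 − 0.1·22 = -4.2
Step 2: h′(-4.2) = 80.52; p₂ = -4.2 − 0.1·80.52 = -12.252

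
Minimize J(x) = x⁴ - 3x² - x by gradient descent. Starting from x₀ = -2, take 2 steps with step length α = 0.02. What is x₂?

J′(x) = 4x³ - 6x - 1
Step 1: J′(-2) = -21; x₁ = -2 − 0.02·(-21) = -1.58
Step 2: J′(-1.58) = -7.297248; x₂ = -1.58 − 0.02·(-7.297248) = -1.43405504

-1.43405504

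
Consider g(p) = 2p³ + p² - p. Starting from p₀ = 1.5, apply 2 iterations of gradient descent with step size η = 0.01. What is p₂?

g′(p) = 6p² + 2p - 1
p₁ = 1.5 − 0.01·15.5 = 1.345
p₂ = 1.345 − 0.01·12.54415 = 1.2195585

1.2195585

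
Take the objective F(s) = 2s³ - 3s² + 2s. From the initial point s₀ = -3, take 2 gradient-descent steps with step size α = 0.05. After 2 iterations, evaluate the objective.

F′(s) = 6s² - 6s + 2
s₁ = -3 − 0.05·74 = -6.7
s₂ = -6.7 − 0.05·311.54 = -22.277
F(-22.277) = -23643.926922866

-23643.926922866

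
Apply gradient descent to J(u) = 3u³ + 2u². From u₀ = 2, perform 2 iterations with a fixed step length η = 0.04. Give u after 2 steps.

J′(u) = 9u² + 4u
u₁ = 2 − 0.04·44 = 0.24
u₂ = 0.24 − 0.04·1.4784 = 0.180864

0.180864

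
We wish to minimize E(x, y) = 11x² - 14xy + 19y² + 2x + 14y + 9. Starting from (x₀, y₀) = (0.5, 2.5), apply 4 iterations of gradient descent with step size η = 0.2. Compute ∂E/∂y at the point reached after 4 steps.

∇E = (22x - 14y + 2, -14x + 38y + 14)
(x₁, y₁) = (0.5, 2.5) − 0.2·(-22, 102) = (4.9, -17.9)
(x₂, y₂) = (4.9, -17.9) − 0.2·(360.4, -734.8) = (-67.18, 129.06)
(x₃, y₃) = (-67.18, 129.06) − 0.2·(-3282.8, 5858.8) = (589.38, -1042.7)
(x₄, y₄) = (589.38, -1042.7) − 0.2·(27566.16, -47859.92) = (-4923.852, 8529.284)
∂E/∂y at (-4923.852, 8529.284) = 393060.72

393060.72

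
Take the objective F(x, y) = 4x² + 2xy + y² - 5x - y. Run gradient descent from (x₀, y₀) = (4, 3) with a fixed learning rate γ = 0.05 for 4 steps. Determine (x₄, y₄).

(0.63275, 1.43885)

∇F = (8x + 2y - 5, 2x + 2y - 1)
Step 1: at (4, 3), ∇F = (33, 13) → (4, 3) − 0.05·(33, 13) = (2.35, 2.35)
Step 2: at (2.35, 2.35), ∇F = (18.5, 8.4) → (2.35, 2.35) − 0.05·(18.5, 8.4) = (1.425, 1.93)
Step 3: at (1.425, 1.93), ∇F = (10.26, 5.71) → (1.425, 1.93) − 0.05·(10.26, 5.71) = (0.912, 1.6445)
Step 4: at (0.912, 1.6445), ∇F = (5.585, 4.113) → (0.912, 1.6445) − 0.05·(5.585, 4.113) = (0.63275, 1.43885)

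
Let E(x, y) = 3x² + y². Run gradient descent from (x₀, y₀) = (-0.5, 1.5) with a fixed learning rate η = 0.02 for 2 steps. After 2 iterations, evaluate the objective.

2.36080128

∇E = (6x, 2y)
(x₁, y₁) = (-0.5, 1.5) − 0.02·(-3, 3) = (-0.44, 1.44)
(x₂, y₂) = (-0.44, 1.44) − 0.02·(-2.64, 2.88) = (-0.3872, 1.3824)
E(-0.3872, 1.3824) = 2.36080128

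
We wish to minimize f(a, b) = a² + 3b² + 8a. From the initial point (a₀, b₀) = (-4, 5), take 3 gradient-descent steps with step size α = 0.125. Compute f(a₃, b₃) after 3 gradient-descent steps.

∇f = (2a + 8, 6b)
(a₁, b₁) = (-4, 5) − 0.125·(0, 30) = (-4, 1.25)
(a₂, b₂) = (-4, 1.25) − 0.125·(0, 7.5) = (-4, 0.3125)
(a₃, b₃) = (-4, 0.3125) − 0.125·(0, 1.875) = (-4, 0.078125)
f(-4, 0.078125) = -15.981689453125

-15.981689453125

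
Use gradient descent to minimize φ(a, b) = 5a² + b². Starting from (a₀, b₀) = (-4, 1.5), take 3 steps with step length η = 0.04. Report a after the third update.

∇φ = (10a, 2b)
Step 1: at (-4, 1.5), ∇φ = (-40, 3) → (-4, 1.5) − 0.04·(-40, 3) = (-2.4, 1.38)
Step 2: at (-2.4, 1.38), ∇φ = (-24, 2.76) → (-2.4, 1.38) − 0.04·(-24, 2.76) = (-1.44, 1.2696)
Step 3: at (-1.44, 1.2696), ∇φ = (-14.4, 2.5392) → (-1.44, 1.2696) − 0.04·(-14.4, 2.5392) = (-0.864, 1.168032)
a = -0.864

-0.864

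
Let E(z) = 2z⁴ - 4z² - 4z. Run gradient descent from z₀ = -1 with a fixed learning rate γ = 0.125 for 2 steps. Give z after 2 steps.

-0.375

E′(z) = 8z³ - 8z - 4
Step 1: E′(-1) = -4; z₁ = -1 − 0.125·(-4) = -0.5
Step 2: E′(-0.5) = -1; z₂ = -0.5 − 0.125·(-1) = -0.375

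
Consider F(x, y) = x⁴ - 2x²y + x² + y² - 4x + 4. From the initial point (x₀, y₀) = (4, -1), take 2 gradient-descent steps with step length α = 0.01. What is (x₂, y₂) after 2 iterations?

∇F = (4x³ - 4xy + 2x - 4, -2x² + 2y)
Step 1: at (4, -1), ∇F = (276, -34) → (4, -1) − 0.01·(276, -34) = (1.24, -0.66)
Step 2: at (1.24, -0.66), ∇F = (9.380096, -4.3952) → (1.24, -0.66) − 0.01·(9.380096, -4.3952) = (1.14619904, -0.616048)

(1.14619904, -0.616048)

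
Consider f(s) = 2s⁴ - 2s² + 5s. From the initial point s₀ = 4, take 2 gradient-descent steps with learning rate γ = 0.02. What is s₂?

28.30515328

f′(s) = 8s³ - 4s + 5
s₁ = 4 − 0.02·501 = -6.02
s₂ = -6.02 − 0.02·(-1716.257664) = 28.30515328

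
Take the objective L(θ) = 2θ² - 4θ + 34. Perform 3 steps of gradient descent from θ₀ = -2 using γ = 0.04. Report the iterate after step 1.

-1.52

L′(θ) = 4θ - 4
θ₁ = -2 − 0.04·(-12) = -1.52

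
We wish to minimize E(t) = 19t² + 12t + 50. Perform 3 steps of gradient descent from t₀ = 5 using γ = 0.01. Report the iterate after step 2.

E′(t) = 38t + 12
t₁ = 5 − 0.01·202 = 2.98
t₂ = 2.98 − 0.01·125.24 = 1.7276

1.7276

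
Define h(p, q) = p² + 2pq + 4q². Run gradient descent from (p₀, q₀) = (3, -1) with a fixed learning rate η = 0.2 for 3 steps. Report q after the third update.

-0.312

∇h = (2p + 2q, 2p + 8q)
Step 1: at (3, -1), ∇h = (4, -2) → (3, -1) − 0.2·(4, -2) = (2.2, -0.6)
Step 2: at (2.2, -0.6), ∇h = (3.2, -0.4) → (2.2, -0.6) − 0.2·(3.2, -0.4) = (1.56, -0.52)
Step 3: at (1.56, -0.52), ∇h = (2.08, -1.04) → (1.56, -0.52) − 0.2·(2.08, -1.04) = (1.144, -0.312)
q = -0.312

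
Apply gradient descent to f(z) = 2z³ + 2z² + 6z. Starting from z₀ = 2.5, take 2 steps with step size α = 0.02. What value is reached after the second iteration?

0.950212

f′(z) = 6z² + 4z + 6
Step 1: f′(2.5) = 53.5; z₁ = 2.5 − 0.02·53.5 = 1.43
Step 2: f′(1.43) = 23.9894; z₂ = 1.43 − 0.02·23.9894 = 0.950212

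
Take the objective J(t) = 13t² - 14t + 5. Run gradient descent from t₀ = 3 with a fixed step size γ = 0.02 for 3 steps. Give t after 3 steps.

J′(t) = 26t - 14
t₁ = 3 − 0.02·64 = 1.72
t₂ = 1.72 − 0.02·30.72 = 1.1056
t₃ = 1.1056 − 0.02·14.7456 = 0.810688

0.810688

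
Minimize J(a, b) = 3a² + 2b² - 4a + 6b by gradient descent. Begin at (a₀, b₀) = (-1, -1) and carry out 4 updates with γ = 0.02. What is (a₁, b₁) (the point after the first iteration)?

∇J = (6a - 4, 4b + 6)
(a₁, b₁) = (-1, -1) − 0.02·(-10, 2) = (-0.8, -1.04)

(-0.8, -1.04)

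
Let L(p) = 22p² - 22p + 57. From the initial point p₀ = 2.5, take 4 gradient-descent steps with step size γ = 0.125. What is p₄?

L′(p) = 44p - 22
Step 1: L′(2.5) = 88; p₁ = 2.5 − 0.125·88 = -8.5
Step 2: L′(-8.5) = -396; p₂ = -8.5 − 0.125·(-396) = 41
Step 3: L′(41) = 1782; p₃ = 41 − 0.125·1782 = -181.75
Step 4: L′(-181.75) = -8019; p₄ = -181.75 − 0.125·(-8019) = 820.625

820.625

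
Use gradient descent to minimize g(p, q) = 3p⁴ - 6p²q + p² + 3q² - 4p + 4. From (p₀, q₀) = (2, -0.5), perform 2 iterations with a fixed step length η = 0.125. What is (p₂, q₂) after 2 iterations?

(2223.59375, 99.90625)

∇g = (12p³ - 12pq + 2p - 4, -6p² + 6q)
(p₁, q₁) = (2, -0.5) − 0.125·(108, -27) = (-11.5, 2.875)
(p₂, q₂) = (-11.5, 2.875) − 0.125·(-17880.75, -776.25) = (2223.59375, 99.90625)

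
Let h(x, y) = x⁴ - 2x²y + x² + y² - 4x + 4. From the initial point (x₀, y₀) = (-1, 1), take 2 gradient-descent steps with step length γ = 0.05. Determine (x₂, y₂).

∇h = (4x³ - 4xy + 2x - 4, -2x² + 2y)
Step 1: at (-1, 1), ∇h = (-6, 0) → (-1, 1) − 0.05·(-6, 0) = (-0.7, 1)
Step 2: at (-0.7, 1), ∇h = (-3.972, 1.02) → (-0.7, 1) − 0.05·(-3.972, 1.02) = (-0.5014, 0.949)

(-0.5014, 0.949)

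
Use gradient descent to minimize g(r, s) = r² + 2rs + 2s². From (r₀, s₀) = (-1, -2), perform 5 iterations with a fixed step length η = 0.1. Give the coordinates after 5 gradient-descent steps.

∇g = (2r + 2s, 2r + 4s)
Step 1: at (-1, -2), ∇g = (-6, -10) → (-1, -2) − 0.1·(-6, -10) = (-0.4, -1)
Step 2: at (-0.4, -1), ∇g = (-2.8, -4.8) → (-0.4, -1) − 0.1·(-2.8, -4.8) = (-0.12, -0.52)
Step 3: at (-0.12, -0.52), ∇g = (-1.28, -2.32) → (-0.12, -0.52) − 0.1·(-1.28, -2.32) = (0.008, -0.288)
Step 4: at (0.008, -0.288), ∇g = (-0.56, -1.136) → (0.008, -0.288) − 0.1·(-0.56, -1.136) = (0.064, -0.1744)
Step 5: at (0.064, -0.1744), ∇g = (-0.2208, -0.5696) → (0.064, -0.1744) − 0.1·(-0.2208, -0.5696) = (0.08608, -0.11744)

(0.08608, -0.11744)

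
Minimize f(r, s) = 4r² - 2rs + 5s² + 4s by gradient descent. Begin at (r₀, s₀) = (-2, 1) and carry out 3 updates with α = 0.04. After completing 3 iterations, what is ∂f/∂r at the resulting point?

∇f = (8r - 2s, -2r + 10s + 4)
(r₁, s₁) = (-2, 1) − 0.04·(-18, 18) = (-1.28, 0.28)
(r₂, s₂) = (-1.28, 0.28) − 0.04·(-10.8, 9.36) = (-0.848, -0.0944)
(r₃, s₃) = (-0.848, -0.0944) − 0.04·(-6.5952, 4.752) = (-0.584192, -0.28448)
∂f/∂r at (-0.584192, -0.28448) = -4.104576

-4.104576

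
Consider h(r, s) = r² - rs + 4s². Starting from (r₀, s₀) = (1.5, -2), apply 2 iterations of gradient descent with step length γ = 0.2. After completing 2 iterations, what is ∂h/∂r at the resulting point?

2

∇h = (2r - s, -r + 8s)
(r₁, s₁) = (1.5, -2) − 0.2·(5, -17.5) = (0.5, 1.5)
(r₂, s₂) = (0.5, 1.5) − 0.2·(-0.5, 11.5) = (0.6, -0.8)
∂h/∂r at (0.6, -0.8) = 2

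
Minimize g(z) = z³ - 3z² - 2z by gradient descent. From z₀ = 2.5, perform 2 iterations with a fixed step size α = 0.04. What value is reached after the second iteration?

g′(z) = 3z² - 6z - 2
z₁ = 2.5 − 0.04·1.75 = 2.43
z₂ = 2.43 − 0.04·1.1347 = 2.384612

2.384612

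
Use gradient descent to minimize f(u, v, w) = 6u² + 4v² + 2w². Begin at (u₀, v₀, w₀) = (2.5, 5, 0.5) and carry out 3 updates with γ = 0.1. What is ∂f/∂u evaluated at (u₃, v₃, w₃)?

∇f = (12u, 8v, 4w)
Step 1: at (2.5, 5, 0.5), ∇f = (30, 40, 2) → (2.5, 5, 0.5) − 0.1·(30, 40, 2) = (-0.5, 1, 0.3)
Step 2: at (-0.5, 1, 0.3), ∇f = (-6, 8, 1.2) → (-0.5, 1, 0.3) − 0.1·(-6, 8, 1.2) = (0.1, 0.2, 0.18)
Step 3: at (0.1, 0.2, 0.18), ∇f = (1.2, 1.6, 0.72) → (0.1, 0.2, 0.18) − 0.1·(1.2, 1.6, 0.72) = (-0.02, 0.04, 0.108)
∂f/∂u at (-0.02, 0.04, 0.108) = -0.24

-0.24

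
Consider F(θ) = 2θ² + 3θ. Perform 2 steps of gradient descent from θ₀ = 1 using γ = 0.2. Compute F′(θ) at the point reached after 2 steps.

0.28

F′(θ) = 4θ + 3
θ₁ = 1 − 0.2·7 = -0.4
θ₂ = -0.4 − 0.2·1.4 = -0.68
F′(θ) at (-0.68) = 0.28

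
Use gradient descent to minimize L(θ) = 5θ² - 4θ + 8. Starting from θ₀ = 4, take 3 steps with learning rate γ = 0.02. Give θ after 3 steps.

2.2432

L′(θ) = 10θ - 4
Step 1: L′(4) = 36; θ₁ = 4 − 0.02·36 = 3.28
Step 2: L′(3.28) = 28.8; θ₂ = 3.28 − 0.02·28.8 = 2.704
Step 3: L′(2.704) = 23.04; θ₃ = 2.704 − 0.02·23.04 = 2.2432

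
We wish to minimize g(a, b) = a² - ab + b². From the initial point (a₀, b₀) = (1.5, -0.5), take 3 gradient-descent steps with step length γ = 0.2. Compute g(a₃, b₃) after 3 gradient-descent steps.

0.077824

∇g = (2a - b, -a + 2b)
(a₁, b₁) = (1.5, -0.5) − 0.2·(3.5, -2.5) = (0.8, 0)
(a₂, b₂) = (0.8, 0) − 0.2·(1.6, -0.8) = (0.48, 0.16)
(a₃, b₃) = (0.48, 0.16) − 0.2·(0.8, -0.16) = (0.32, 0.192)
g(0.32, 0.192) = 0.077824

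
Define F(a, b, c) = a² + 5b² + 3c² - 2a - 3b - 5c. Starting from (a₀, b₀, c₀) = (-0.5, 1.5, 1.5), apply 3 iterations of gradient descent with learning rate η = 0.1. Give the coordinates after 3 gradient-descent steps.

∇F = (2a - 2, 10b - 3, 6c - 5)
Step 1: at (-0.5, 1.5, 1.5), ∇F = (-3, 12, 4) → (-0.5, 1.5, 1.5) − 0.1·(-3, 12, 4) = (-0.2, 0.3, 1.1)
Step 2: at (-0.2, 0.3, 1.1), ∇F = (-2.4, 0, 1.6) → (-0.2, 0.3, 1.1) − 0.1·(-2.4, 0, 1.6) = (0.04, 0.3, 0.94)
Step 3: at (0.04, 0.3, 0.94), ∇F = (-1.92, 0, 0.64) → (0.04, 0.3, 0.94) − 0.1·(-1.92, 0, 0.64) = (0.232, 0.3, 0.876)

(0.232, 0.3, 0.876)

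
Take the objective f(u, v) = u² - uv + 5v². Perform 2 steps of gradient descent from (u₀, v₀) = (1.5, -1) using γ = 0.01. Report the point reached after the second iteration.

(1.42195, -0.7819)

∇f = (2u - v, -u + 10v)
(u₁, v₁) = (1.5, -1) − 0.01·(4, -11.5) = (1.46, -0.885)
(u₂, v₂) = (1.46, -0.885) − 0.01·(3.805, -10.31) = (1.42195, -0.7819)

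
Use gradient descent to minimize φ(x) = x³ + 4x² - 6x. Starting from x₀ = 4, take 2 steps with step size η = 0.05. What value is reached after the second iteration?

φ′(x) = 3x² + 8x - 6
Step 1: φ′(4) = 74; x₁ = 4 − 0.05·74 = 0.3
Step 2: φ′(0.3) = -3.33; x₂ = 0.3 − 0.05·(-3.33) = 0.4665

0.4665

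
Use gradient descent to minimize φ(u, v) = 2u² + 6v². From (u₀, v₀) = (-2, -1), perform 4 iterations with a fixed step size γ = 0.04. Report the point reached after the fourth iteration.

∇φ = (4u, 12v)
(u₁, v₁) = (-2, -1) − 0.04·(-8, -12) = (-1.68, -0.52)
(u₂, v₂) = (-1.68, -0.52) − 0.04·(-6.72, -6.24) = (-1.4112, -0.2704)
(u₃, v₃) = (-1.4112, -0.2704) − 0.04·(-5.6448, -3.2448) = (-1.185408, -0.140608)
(u₄, v₄) = (-1.185408, -0.140608) − 0.04·(-4.741632, -1.687296) = (-0.99574272, -0.07311616)

(-0.99574272, -0.07311616)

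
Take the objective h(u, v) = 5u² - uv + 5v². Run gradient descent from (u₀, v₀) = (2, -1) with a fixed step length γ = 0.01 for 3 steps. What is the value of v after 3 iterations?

∇h = (10u - v, -u + 10v)
(u₁, v₁) = (2, -1) − 0.01·(21, -12) = (1.79, -0.88)
(u₂, v₂) = (1.79, -0.88) − 0.01·(18.78, -10.59) = (1.6022, -0.7741)
(u₃, v₃) = (1.6022, -0.7741) − 0.01·(16.7961, -9.3432) = (1.434239, -0.680668)
v = -0.680668

-0.680668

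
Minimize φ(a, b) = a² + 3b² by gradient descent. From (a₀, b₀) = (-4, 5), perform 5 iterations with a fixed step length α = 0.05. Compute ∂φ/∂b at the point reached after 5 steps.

∇φ = (2a, 6b)
Step 1: at (-4, 5), ∇φ = (-8, 30) → (-4, 5) − 0.05·(-8, 30) = (-3.6, 3.5)
Step 2: at (-3.6, 3.5), ∇φ = (-7.2, 21) → (-3.6, 3.5) − 0.05·(-7.2, 21) = (-3.24, 2.45)
Step 3: at (-3.24, 2.45), ∇φ = (-6.48, 14.7) → (-3.24, 2.45) − 0.05·(-6.48, 14.7) = (-2.916, 1.715)
Step 4: at (-2.916, 1.715), ∇φ = (-5.832, 10.29) → (-2.916, 1.715) − 0.05·(-5.832, 10.29) = (-2.6244, 1.2005)
Step 5: at (-2.6244, 1.2005), ∇φ = (-5.2488, 7.203) → (-2.6244, 1.2005) − 0.05·(-5.2488, 7.203) = (-2.36196, 0.84035)
∂φ/∂b at (-2.36196, 0.84035) = 5.0421

5.0421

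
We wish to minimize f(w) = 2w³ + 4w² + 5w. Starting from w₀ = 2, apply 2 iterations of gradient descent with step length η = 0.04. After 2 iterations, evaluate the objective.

f′(w) = 6w² + 8w + 5
Step 1: f′(2) = 45; w₁ = 2 − 0.04·45 = 0.2
Step 2: f′(0.2) = 6.84; w₂ = 0.2 − 0.04·6.84 = -0.0736
f(-0.0736) = -0.347129536512

-0.347129536512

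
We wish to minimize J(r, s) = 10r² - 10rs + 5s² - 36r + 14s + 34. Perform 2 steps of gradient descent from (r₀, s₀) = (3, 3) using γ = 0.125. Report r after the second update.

∇J = (20r - 10s - 36, -10r + 10s + 14)
(r₁, s₁) = (3, 3) − 0.125·(-6, 14) = (3.75, 1.25)
(r₂, s₂) = (3.75, 1.25) − 0.125·(26.5, -11) = (0.4375, 2.625)
r = 0.4375

0.4375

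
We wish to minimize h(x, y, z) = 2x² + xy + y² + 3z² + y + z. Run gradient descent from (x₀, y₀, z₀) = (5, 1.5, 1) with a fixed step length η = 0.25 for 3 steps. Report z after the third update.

∇h = (4x + y, x + 2y + 1, 6z + 1)
(x₁, y₁, z₁) = (5, 1.5, 1) − 0.25·(21.5, 9, 7) = (-0.375, -0.75, -0.75)
(x₂, y₂, z₂) = (-0.375, -0.75, -0.75) − 0.25·(-2.25, -0.875, -3.5) = (0.1875, -0.53125, 0.125)
(x₃, y₃, z₃) = (0.1875, -0.53125, 0.125) − 0.25·(0.21875, 0.125, 1.75) = (0.1328125, -0.5625, -0.3125)
z = -0.3125

-0.3125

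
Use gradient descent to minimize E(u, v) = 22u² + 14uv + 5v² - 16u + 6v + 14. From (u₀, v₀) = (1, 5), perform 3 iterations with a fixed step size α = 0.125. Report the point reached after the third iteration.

(-299.125, -109.296875)

∇E = (44u + 14v - 16, 14u + 10v + 6)
(u₁, v₁) = (1, 5) − 0.125·(98, 70) = (-11.25, -3.75)
(u₂, v₂) = (-11.25, -3.75) − 0.125·(-563.5, -189) = (59.1875, 19.875)
(u₃, v₃) = (59.1875, 19.875) − 0.125·(2866.5, 1033.375) = (-299.125, -109.296875)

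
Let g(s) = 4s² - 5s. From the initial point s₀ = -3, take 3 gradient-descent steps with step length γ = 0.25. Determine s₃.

4.25

g′(s) = 8s - 5
Step 1: g′(-3) = -29; s₁ = -3 − 0.25·(-29) = 4.25
Step 2: g′(4.25) = 29; s₂ = 4.25 − 0.25·29 = -3
Step 3: g′(-3) = -29; s₃ = -3 − 0.25·(-29) = 4.25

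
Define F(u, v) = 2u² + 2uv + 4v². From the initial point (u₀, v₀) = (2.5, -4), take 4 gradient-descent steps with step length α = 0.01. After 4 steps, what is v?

-3.0402032

∇F = (4u + 2v, 2u + 8v)
Step 1: at (2.5, -4), ∇F = (2, -27) → (2.5, -4) − 0.01·(2, -27) = (2.48, -3.73)
Step 2: at (2.48, -3.73), ∇F = (2.46, -24.88) → (2.48, -3.73) − 0.01·(2.46, -24.88) = (2.4554, -3.4812)
Step 3: at (2.4554, -3.4812), ∇F = (2.8592, -22.9388) → (2.4554, -3.4812) − 0.01·(2.8592, -22.9388) = (2.426808, -3.251812)
Step 4: at (2.426808, -3.251812), ∇F = (3.203608, -21.16088) → (2.426808, -3.251812) − 0.01·(3.203608, -21.16088) = (2.39477192, -3.0402032)
v = -3.0402032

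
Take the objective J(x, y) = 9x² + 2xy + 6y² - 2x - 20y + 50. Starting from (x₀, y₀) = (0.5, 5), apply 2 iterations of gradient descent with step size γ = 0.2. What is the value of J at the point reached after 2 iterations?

1339.1748

∇J = (18x + 2y - 2, 2x + 12y - 20)
(x₁, y₁) = (0.5, 5) − 0.2·(17, 41) = (-2.9, -3.2)
(x₂, y₂) = (-2.9, -3.2) − 0.2·(-60.6, -64.2) = (9.22, 9.64)
J(9.22, 9.64) = 1339.1748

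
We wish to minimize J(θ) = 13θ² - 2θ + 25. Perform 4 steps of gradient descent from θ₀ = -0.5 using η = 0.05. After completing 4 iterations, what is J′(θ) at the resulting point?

J′(θ) = 26θ - 2
Step 1: J′(-0.5) = -15; θ₁ = -0.5 − 0.05·(-15) = 0.25
Step 2: J′(0.25) = 4.5; θ₂ = 0.25 − 0.05·4.5 = 0.025
Step 3: J′(0.025) = -1.35; θ₃ = 0.025 − 0.05·(-1.35) = 0.0925
Step 4: J′(0.0925) = 0.405; θ₄ = 0.0925 − 0.05·0.405 = 0.07225
J′(θ) at (0.07225) = -0.1215

-0.1215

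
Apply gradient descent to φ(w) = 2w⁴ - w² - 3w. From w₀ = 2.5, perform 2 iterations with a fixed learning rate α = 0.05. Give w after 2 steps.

11.50315

φ′(w) = 8w³ - 2w - 3
w₁ = 2.5 − 0.05·117 = -3.35
w₂ = -3.35 − 0.05·(-297.063) = 11.50315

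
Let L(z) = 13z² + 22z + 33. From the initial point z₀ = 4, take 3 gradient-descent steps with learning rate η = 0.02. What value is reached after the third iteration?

-0.310208

L′(z) = 26z + 22
z₁ = 4 − 0.02·126 = 1.48
z₂ = 1.48 − 0.02·60.48 = 0.2704
z₃ = 0.2704 − 0.02·29.0304 = -0.310208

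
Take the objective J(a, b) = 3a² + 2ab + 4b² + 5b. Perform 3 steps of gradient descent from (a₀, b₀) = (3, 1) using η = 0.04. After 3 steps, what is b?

∇J = (6a + 2b, 2a + 8b + 5)
Step 1: at (3, 1), ∇J = (20, 19) → (3, 1) − 0.04·(20, 19) = (2.2, 0.24)
Step 2: at (2.2, 0.24), ∇J = (13.68, 11.32) → (2.2, 0.24) − 0.04·(13.68, 11.32) = (1.6528, -0.2128)
Step 3: at (1.6528, -0.2128), ∇J = (9.4912, 6.6032) → (1.6528, -0.2128) − 0.04·(9.4912, 6.6032) = (1.273152, -0.476928)
b = -0.476928

-0.476928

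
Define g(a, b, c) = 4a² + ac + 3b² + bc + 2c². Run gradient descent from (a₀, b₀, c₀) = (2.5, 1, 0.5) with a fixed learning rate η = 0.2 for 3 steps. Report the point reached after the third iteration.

∇g = (8a + c, 6b + c, a + b + 4c)
Step 1: at (2.5, 1, 0.5), ∇g = (20.5, 6.5, 5.5) → (2.5, 1, 0.5) − 0.2·(20.5, 6.5, 5.5) = (-1.6, -0.3, -0.6)
Step 2: at (-1.6, -0.3, -0.6), ∇g = (-13.4, -2.4, -4.3) → (-1.6, -0.3, -0.6) − 0.2·(-13.4, -2.4, -4.3) = (1.08, 0.18, 0.26)
Step 3: at (1.08, 0.18, 0.26), ∇g = (8.9, 1.34, 2.3) → (1.08, 0.18, 0.26) − 0.2·(8.9, 1.34, 2.3) = (-0.7, -0.088, -0.2)

(-0.7, -0.088, -0.2)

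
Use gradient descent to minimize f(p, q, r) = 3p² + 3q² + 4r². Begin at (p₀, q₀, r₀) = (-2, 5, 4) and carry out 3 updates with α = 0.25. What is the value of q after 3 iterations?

-0.625

∇f = (6p, 6q, 8r)
(p₁, q₁, r₁) = (-2, 5, 4) − 0.25·(-12, 30, 32) = (1, -2.5, -4)
(p₂, q₂, r₂) = (1, -2.5, -4) − 0.25·(6, -15, -32) = (-0.5, 1.25, 4)
(p₃, q₃, r₃) = (-0.5, 1.25, 4) − 0.25·(-3, 7.5, 32) = (0.25, -0.625, -4)
q = -0.625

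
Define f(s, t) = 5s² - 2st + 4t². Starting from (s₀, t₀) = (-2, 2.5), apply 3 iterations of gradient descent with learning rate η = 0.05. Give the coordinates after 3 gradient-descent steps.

∇f = (10s - 2t, -2s + 8t)
Step 1: at (-2, 2.5), ∇f = (-25, 24) → (-2, 2.5) − 0.05·(-25, 24) = (-0.75, 1.3)
Step 2: at (-0.75, 1.3), ∇f = (-10.1, 11.9) → (-0.75, 1.3) − 0.05·(-10.1, 11.9) = (-0.245, 0.705)
Step 3: at (-0.245, 0.705), ∇f = (-3.86, 6.13) → (-0.245, 0.705) − 0.05·(-3.86, 6.13) = (-0.052, 0.3985)

(-0.052, 0.3985)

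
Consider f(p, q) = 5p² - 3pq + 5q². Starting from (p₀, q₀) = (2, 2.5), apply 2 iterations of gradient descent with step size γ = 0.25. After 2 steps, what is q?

2.53125

∇f = (10p - 3q, -3p + 10q)
Step 1: at (2, 2.5), ∇f = (12.5, 19) → (2, 2.5) − 0.25·(12.5, 19) = (-1.125, -2.25)
Step 2: at (-1.125, -2.25), ∇f = (-4.5, -19.125) → (-1.125, -2.25) − 0.25·(-4.5, -19.125) = (0, 2.53125)
q = 2.53125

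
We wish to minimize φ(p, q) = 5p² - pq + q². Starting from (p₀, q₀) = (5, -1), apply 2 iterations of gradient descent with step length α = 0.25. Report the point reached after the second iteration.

∇φ = (10p - q, -p + 2q)
Step 1: at (5, -1), ∇φ = (51, -7) → (5, -1) − 0.25·(51, -7) = (-7.75, 0.75)
Step 2: at (-7.75, 0.75), ∇φ = (-78.25, 9.25) → (-7.75, 0.75) − 0.25·(-78.25, 9.25) = (11.8125, -1.5625)

(11.8125, -1.5625)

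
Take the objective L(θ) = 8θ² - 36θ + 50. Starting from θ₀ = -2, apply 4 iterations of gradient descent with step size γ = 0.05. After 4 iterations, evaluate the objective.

L′(θ) = 16θ - 36
Step 1: L′(-2) = -68; θ₁ = -2 − 0.05·(-68) = 1.4
Step 2: L′(1.4) = -13.6; θ₂ = 1.4 − 0.05·(-13.6) = 2.08
Step 3: L′(2.08) = -2.72; θ₃ = 2.08 − 0.05·(-2.72) = 2.216
Step 4: L′(2.216) = -0.544; θ₄ = 2.216 − 0.05·(-0.544) = 2.2432
L(2.2432) = 9.50036992

9.50036992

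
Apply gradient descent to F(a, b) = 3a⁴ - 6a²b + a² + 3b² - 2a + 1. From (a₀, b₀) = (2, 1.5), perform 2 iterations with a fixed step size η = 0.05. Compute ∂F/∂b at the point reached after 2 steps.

-3.28222176

∇F = (12a³ - 12ab + 2a - 2, -6a² + 6b)
(a₁, b₁) = (2, 1.5) − 0.05·(62, -15) = (-1.1, 2.25)
(a₂, b₂) = (-1.1, 2.25) − 0.05·(9.528, 6.24) = (-1.5764, 1.938)
∂F/∂b at (-1.5764, 1.938) = -3.28222176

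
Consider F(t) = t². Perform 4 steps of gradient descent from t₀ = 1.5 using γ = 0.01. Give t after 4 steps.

1.38355224

F′(t) = 2t
Step 1: F′(1.5) = 3; t₁ = 1.5 − 0.01·3 = 1.47
Step 2: F′(1.47) = 2.94; t₂ = 1.47 − 0.01·2.94 = 1.4406
Step 3: F′(1.4406) = 2.8812; t₃ = 1.4406 − 0.01·2.8812 = 1.411788
Step 4: F′(1.411788) = 2.823576; t₄ = 1.411788 − 0.01·2.823576 = 1.38355224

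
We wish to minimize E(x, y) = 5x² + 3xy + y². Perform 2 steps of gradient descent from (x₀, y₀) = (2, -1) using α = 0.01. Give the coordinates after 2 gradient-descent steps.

∇E = (10x + 3y, 3x + 2y)
(x₁, y₁) = (2, -1) − 0.01·(17, 4) = (1.83, -1.04)
(x₂, y₂) = (1.83, -1.04) − 0.01·(15.18, 3.41) = (1.6782, -1.0741)

(1.6782, -1.0741)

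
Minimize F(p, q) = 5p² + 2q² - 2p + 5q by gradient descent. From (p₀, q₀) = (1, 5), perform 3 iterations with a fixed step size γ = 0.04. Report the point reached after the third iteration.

∇F = (10p - 2, 4q + 5)
(p₁, q₁) = (1, 5) − 0.04·(8, 25) = (0.68, 4)
(p₂, q₂) = (0.68, 4) − 0.04·(4.8, 21) = (0.488, 3.16)
(p₃, q₃) = (0.488, 3.16) − 0.04·(2.88, 17.64) = (0.3728, 2.4544)

(0.3728, 2.4544)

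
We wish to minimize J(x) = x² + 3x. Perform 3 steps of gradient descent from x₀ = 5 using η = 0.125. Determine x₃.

J′(x) = 2x + 3
Step 1: J′(5) = 13; x₁ = 5 − 0.125·13 = 3.375
Step 2: J′(3.375) = 9.75; x₂ = 3.375 − 0.125·9.75 = 2.15625
Step 3: J′(2.15625) = 7.3125; x₃ = 2.15625 − 0.125·7.3125 = 1.2421875

1.2421875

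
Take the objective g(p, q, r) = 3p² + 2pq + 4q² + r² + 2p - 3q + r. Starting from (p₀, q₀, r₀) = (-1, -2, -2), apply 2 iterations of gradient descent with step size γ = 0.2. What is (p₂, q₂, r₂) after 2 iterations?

(-1.4, -0.96, -1.04)

∇g = (6p + 2q + 2, 2p + 8q - 3, 2r + 1)
(p₁, q₁, r₁) = (-1, -2, -2) − 0.2·(-8, -21, -3) = (0.6, 2.2, -1.4)
(p₂, q₂, r₂) = (0.6, 2.2, -1.4) − 0.2·(10, 15.8, -1.8) = (-1.4, -0.96, -1.04)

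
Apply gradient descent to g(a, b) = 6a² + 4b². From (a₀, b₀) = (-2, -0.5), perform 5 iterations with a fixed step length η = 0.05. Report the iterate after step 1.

(-0.8, -0.3)

∇g = (12a, 8b)
(a₁, b₁) = (-2, -0.5) − 0.05·(-24, -4) = (-0.8, -0.3)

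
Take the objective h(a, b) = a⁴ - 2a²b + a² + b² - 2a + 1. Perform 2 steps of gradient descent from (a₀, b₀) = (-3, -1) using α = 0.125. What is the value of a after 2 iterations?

-1078.75

∇h = (4a³ - 4ab + 2a - 2, -2a² + 2b)
Step 1: at (-3, -1), ∇h = (-128, -20) → (-3, -1) − 0.125·(-128, -20) = (13, 1.5)
Step 2: at (13, 1.5), ∇h = (8734, -335) → (13, 1.5) − 0.125·(8734, -335) = (-1078.75, 43.375)
a = -1078.75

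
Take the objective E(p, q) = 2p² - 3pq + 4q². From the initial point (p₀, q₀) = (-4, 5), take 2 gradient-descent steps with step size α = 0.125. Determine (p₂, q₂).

(-0.625, -0.046875)

∇E = (4p - 3q, -3p + 8q)
(p₁, q₁) = (-4, 5) − 0.125·(-31, 52) = (-0.125, -1.5)
(p₂, q₂) = (-0.125, -1.5) − 0.125·(4, -11.625) = (-0.625, -0.046875)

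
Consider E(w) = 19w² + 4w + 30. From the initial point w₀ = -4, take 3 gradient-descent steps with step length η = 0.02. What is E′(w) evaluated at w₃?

-2.045952

E′(w) = 38w + 4
Step 1: E′(-4) = -148; w₁ = -4 − 0.02·(-148) = -1.04
Step 2: E′(-1.04) = -35.52; w₂ = -1.04 − 0.02·(-35.52) = -0.3296
Step 3: E′(-0.3296) = -8.5248; w₃ = -0.3296 − 0.02·(-8.5248) = -0.159104
E′(w) at (-0.159104) = -2.045952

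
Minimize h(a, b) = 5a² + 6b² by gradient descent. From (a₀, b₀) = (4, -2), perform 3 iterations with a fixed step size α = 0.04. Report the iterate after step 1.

(2.4, -1.04)

∇h = (10a, 12b)
Step 1: at (4, -2), ∇h = (40, -24) → (4, -2) − 0.04·(40, -24) = (2.4, -1.04)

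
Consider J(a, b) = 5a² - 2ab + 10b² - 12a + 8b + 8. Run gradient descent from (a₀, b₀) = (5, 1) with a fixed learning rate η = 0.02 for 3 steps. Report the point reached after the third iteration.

∇J = (10a - 2b - 12, -2a + 20b + 8)
(a₁, b₁) = (5, 1) − 0.02·(36, 18) = (4.28, 0.64)
(a₂, b₂) = (4.28, 0.64) − 0.02·(29.52, 12.24) = (3.6896, 0.3952)
(a₃, b₃) = (3.6896, 0.3952) − 0.02·(24.1056, 8.5248) = (3.207488, 0.224704)

(3.207488, 0.224704)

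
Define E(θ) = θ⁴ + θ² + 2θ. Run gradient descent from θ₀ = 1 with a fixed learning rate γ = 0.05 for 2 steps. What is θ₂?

E′(θ) = 4θ³ + 2θ + 2
θ₁ = 1 − 0.05·8 = 0.6
θ₂ = 0.6 − 0.05·4.064 = 0.3968

0.3968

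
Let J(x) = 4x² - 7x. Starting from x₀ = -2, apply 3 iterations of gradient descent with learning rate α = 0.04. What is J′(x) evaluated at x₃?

-7.231936

J′(x) = 8x - 7
x₁ = -2 − 0.04·(-23) = -1.08
x₂ = -1.08 − 0.04·(-15.64) = -0.4544
x₃ = -0.4544 − 0.04·(-10.6352) = -0.028992
J′(x) at (-0.028992) = -7.231936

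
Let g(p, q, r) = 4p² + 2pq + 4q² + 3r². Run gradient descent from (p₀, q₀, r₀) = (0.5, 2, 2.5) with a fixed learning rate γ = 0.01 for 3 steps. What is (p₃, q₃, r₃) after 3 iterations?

(0.288312, 1.534188, 2.07646)

∇g = (8p + 2q, 2p + 8q, 6r)
(p₁, q₁, r₁) = (0.5, 2, 2.5) − 0.01·(8, 17, 15) = (0.42, 1.83, 2.35)
(p₂, q₂, r₂) = (0.42, 1.83, 2.35) − 0.01·(7.02, 15.48, 14.1) = (0.3498, 1.6752, 2.209)
(p₃, q₃, r₃) = (0.3498, 1.6752, 2.209) − 0.01·(6.1488, 14.1012, 13.254) = (0.288312, 1.534188, 2.07646)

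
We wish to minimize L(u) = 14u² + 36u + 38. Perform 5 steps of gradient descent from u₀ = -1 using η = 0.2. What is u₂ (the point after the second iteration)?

L′(u) = 28u + 36
u₁ = -1 − 0.2·8 = -2.6
u₂ = -2.6 − 0.2·(-36.8) = 4.76

4.76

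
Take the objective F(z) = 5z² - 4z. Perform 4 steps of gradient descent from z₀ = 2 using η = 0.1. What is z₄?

F′(z) = 10z - 4
Step 1: F′(2) = 16; z₁ = 2 − 0.1·16 = 0.4
Step 2: F′(0.4) = 0; z₂ = 0.4 − 0.1·0 = 0.4
Step 3: F′(0.4) = 0; z₃ = 0.4 − 0.1·0 = 0.4
Step 4: F′(0.4) = 0; z₄ = 0.4 − 0.1·0 = 0.4

0.4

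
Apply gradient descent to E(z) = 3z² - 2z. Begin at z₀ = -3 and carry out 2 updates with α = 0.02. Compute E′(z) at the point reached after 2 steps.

-15.488

E′(z) = 6z - 2
z₁ = -3 − 0.02·(-20) = -2.6
z₂ = -2.6 − 0.02·(-17.6) = -2.248
E′(z) at (-2.248) = -15.488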